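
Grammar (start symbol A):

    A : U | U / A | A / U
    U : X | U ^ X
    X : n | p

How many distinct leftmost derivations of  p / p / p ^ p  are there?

Parse trees for p / p / p ^ p:
  [A [U [X p]] / [A [U [X p]] / [A [U [U [X p]] ^ [X p]]]]]
  [A [U [X p]] / [A [A [U [X p]]] / [U [U [X p]] ^ [X p]]]]
  [A [A [U [X p]] / [A [U [X p]]]] / [U [U [X p]] ^ [X p]]]
  [A [A [A [U [X p]]] / [U [X p]]] / [U [U [X p]] ^ [X p]]]

4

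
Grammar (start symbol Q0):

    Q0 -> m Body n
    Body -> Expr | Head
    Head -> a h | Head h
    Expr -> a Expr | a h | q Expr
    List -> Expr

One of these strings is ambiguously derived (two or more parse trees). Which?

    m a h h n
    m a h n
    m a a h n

m a h n

m a h h n: 1 tree
m a h n: 2 trees
m a a h n: 1 tree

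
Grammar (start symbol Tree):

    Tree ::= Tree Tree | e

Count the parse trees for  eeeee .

Parse trees for eeeee (showing first 6 of 14):
  [Tree [Tree e] [Tree [Tree e] [Tree [Tree e] [Tree [Tree e] [Tree e]]]]]
  [Tree [Tree e] [Tree [Tree e] [Tree [Tree [Tree e] [Tree e]] [Tree e]]]]
  [Tree [Tree e] [Tree [Tree [Tree e] [Tree e]] [Tree [Tree e] [Tree e]]]]
  [Tree [Tree e] [Tree [Tree [Tree e] [Tree [Tree e] [Tree e]]] [Tree e]]]
  [Tree [Tree e] [Tree [Tree [Tree [Tree e] [Tree e]] [Tree e]] [Tree e]]]
  [Tree [Tree [Tree e] [Tree e]] [Tree [Tree e] [Tree [Tree e] [Tree e]]]]

14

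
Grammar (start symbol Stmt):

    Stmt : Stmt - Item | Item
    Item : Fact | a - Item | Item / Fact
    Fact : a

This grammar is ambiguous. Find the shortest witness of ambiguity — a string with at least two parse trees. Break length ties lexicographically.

length 1: no string has ≥2 trees
length 3: a - a has 2 parse trees

Two derivations of a - a:
  Stmt ⇒ Stmt - Item ⇒ Item - Item ⇒ Fact - Item ⇒ a - Item ⇒ a - Fact ⇒ a - a
  Stmt ⇒ Item ⇒ a - Item ⇒ a - Fact ⇒ a - a

a - a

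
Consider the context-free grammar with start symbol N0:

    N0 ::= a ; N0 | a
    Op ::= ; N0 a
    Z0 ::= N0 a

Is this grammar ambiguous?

(Op, Z0 are unreachable from N0, so their rules don't affect L(N0).) Right-recursive list with a separator: after each atom, whether the separator follows determines the rule. One parse per string.

Unambiguous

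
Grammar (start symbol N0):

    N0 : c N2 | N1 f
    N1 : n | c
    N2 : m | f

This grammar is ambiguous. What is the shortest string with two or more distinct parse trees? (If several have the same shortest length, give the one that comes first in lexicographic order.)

length 2: c f has 2 parse trees

Two derivations of c f:
  N0 ⇒ c N2 ⇒ c f
  N0 ⇒ N1 f ⇒ c f

c f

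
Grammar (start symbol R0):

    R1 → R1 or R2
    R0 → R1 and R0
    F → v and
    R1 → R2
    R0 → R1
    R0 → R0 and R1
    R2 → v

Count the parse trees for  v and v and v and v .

8

Parse trees for v and v and v and v:
  [R0 [R1 [R2 v]] and [R0 [R1 [R2 v]] and [R0 [R1 [R2 v]] and [R0 [R1 [R2 v]]]]]]
  [R0 [R1 [R2 v]] and [R0 [R1 [R2 v]] and [R0 [R0 [R1 [R2 v]]] and [R1 [R2 v]]]]]
  [R0 [R1 [R2 v]] and [R0 [R0 [R1 [R2 v]] and [R0 [R1 [R2 v]]]] and [R1 [R2 v]]]]
  [R0 [R1 [R2 v]] and [R0 [R0 [R0 [R1 [R2 v]]] and [R1 [R2 v]]] and [R1 [R2 v]]]]
  [R0 [R0 [R1 [R2 v]] and [R0 [R1 [R2 v]] and [R0 [R1 [R2 v]]]]] and [R1 [R2 v]]]
  [R0 [R0 [R1 [R2 v]] and [R0 [R0 [R1 [R2 v]]] and [R1 [R2 v]]]] and [R1 [R2 v]]]
  [R0 [R0 [R0 [R1 [R2 v]] and [R0 [R1 [R2 v]]]] and [R1 [R2 v]]] and [R1 [R2 v]]]
  [R0 [R0 [R0 [R0 [R1 [R2 v]]] and [R1 [R2 v]]] and [R1 [R2 v]]] and [R1 [R2 v]]]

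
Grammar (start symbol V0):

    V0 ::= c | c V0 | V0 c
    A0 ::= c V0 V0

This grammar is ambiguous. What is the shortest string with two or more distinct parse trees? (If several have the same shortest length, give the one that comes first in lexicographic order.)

c c

length 1: no string has ≥2 trees
length 2: c c has 2 parse trees

Two derivations of c c:
  V0 ⇒ c V0 ⇒ c c
  V0 ⇒ V0 c ⇒ c c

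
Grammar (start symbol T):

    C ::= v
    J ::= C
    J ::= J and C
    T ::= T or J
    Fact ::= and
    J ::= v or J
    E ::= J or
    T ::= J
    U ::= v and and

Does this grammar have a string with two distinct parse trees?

Witness: v or v

Derivation 1: T ⇒ T or J ⇒ J or J ⇒ C or J ⇒ v or J ⇒ v or C ⇒ v or v
Derivation 2: T ⇒ J ⇒ v or J ⇒ v or C ⇒ v or v

Two distinct leftmost derivations for the same string.

Ambiguous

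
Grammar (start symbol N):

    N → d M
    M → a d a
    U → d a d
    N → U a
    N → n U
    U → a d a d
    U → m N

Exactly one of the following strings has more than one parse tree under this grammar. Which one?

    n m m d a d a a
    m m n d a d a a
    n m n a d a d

n m m d a d a a: 2 trees
m m n d a d a a: 1 tree
n m n a d a d: 1 tree

n m m d a d a a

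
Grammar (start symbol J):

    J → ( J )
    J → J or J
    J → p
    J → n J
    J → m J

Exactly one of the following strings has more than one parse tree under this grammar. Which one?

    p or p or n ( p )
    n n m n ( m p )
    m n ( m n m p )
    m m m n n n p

p or p or n ( p )

p or p or n ( p ): 2 trees
n n m n ( m p ): 1 tree
m n ( m n m p ): 1 tree
m m m n n n p: 1 tree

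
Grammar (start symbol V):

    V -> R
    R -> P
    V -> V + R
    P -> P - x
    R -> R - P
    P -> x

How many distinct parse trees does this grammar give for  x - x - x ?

Parse trees for x - x - x:
  [V [R [P [P [P x] - x] - x]]]
  [V [R [R [P x]] - [P [P x] - x]]]
  [V [R [R [P [P x] - x]] - [P x]]]
  [V [R [R [R [P x]] - [P x]] - [P x]]]

4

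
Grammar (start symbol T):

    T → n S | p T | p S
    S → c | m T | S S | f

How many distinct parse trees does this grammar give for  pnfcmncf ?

Parse trees for pnfcmncf:
  [T p [T n [S [S f] [S [S c] [S m [T n [S [S c] [S f]]]]]]]]
  [T p [T n [S [S f] [S [S c] [S [S m [T n [S c]]] [S f]]]]]]
  [T p [T n [S [S f] [S [S [S c] [S m [T n [S c]]]] [S f]]]]]
  [T p [T n [S [S [S f] [S c]] [S m [T n [S [S c] [S f]]]]]]]
  [T p [T n [S [S [S f] [S c]] [S [S m [T n [S c]]] [S f]]]]]
  [T p [T n [S [S [S f] [S [S c] [S m [T n [S c]]]]] [S f]]]]
  [T p [T n [S [S [S [S f] [S c]] [S m [T n [S c]]]] [S f]]]]

7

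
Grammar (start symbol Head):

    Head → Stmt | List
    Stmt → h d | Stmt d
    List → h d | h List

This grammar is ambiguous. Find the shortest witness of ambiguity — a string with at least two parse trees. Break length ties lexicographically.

length 2: h d has 2 parse trees

Two derivations of h d:
  Head ⇒ Stmt ⇒ h d
  Head ⇒ List ⇒ h d

h d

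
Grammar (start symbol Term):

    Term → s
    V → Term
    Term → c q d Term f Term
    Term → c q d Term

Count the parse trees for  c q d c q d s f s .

2

Parse trees for c q d c q d s f s:
  [Term c q d [Term c q d [Term s]] f [Term s]]
  [Term c q d [Term c q d [Term s] f [Term s]]]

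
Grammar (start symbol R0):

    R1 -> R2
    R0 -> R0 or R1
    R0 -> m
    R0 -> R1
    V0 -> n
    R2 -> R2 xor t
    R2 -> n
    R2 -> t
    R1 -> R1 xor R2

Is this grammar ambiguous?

Witness: n xor t

Derivation 1: R0 ⇒ R1 ⇒ R2 ⇒ R2 xor t ⇒ n xor t
Derivation 2: R0 ⇒ R1 ⇒ R1 xor R2 ⇒ R2 xor R2 ⇒ n xor R2 ⇒ n xor t

Two distinct leftmost derivations for the same string.

Ambiguous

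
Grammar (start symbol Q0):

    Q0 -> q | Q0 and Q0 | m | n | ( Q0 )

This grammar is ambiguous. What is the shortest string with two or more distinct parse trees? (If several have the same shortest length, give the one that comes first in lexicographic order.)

m and m and m

length 1: no string has ≥2 trees
length 3: no string has ≥2 trees
length 5: m and m and m has 2 parse trees

Two derivations of m and m and m:
  Q0 ⇒ Q0 and Q0 ⇒ Q0 and Q0 and Q0 ⇒ m and Q0 and Q0 ⇒ m and m and Q0 ⇒ m and m and m
  Q0 ⇒ Q0 and Q0 ⇒ m and Q0 ⇒ m and Q0 and Q0 ⇒ m and m and Q0 ⇒ m and m and m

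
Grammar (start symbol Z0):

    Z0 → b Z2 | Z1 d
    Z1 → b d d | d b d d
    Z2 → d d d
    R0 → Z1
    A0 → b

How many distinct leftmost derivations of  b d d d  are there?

Parse trees for b d d d:
  [Z0 b [Z2 d d d]]
  [Z0 [Z1 b d d] d]

2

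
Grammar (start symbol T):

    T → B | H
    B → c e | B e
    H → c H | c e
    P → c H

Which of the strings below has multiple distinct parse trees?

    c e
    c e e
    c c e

c e

c e: 2 trees
c e e: 1 tree
c c e: 1 tree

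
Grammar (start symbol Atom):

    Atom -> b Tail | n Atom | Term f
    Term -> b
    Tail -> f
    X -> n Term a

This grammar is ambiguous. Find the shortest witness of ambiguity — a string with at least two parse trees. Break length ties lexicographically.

length 2: b f has 2 parse trees

Two derivations of b f:
  Atom ⇒ b Tail ⇒ b f
  Atom ⇒ Term f ⇒ b f

b f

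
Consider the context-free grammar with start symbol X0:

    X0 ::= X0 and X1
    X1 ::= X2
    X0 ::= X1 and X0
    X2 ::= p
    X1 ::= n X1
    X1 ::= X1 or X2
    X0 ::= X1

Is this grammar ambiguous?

Ambiguous

Witness: p and p

Derivation 1: X0 ⇒ X0 and X1 ⇒ X1 and X1 ⇒ X2 and X1 ⇒ p and X1 ⇒ p and X2 ⇒ p and p
Derivation 2: X0 ⇒ X1 and X0 ⇒ X2 and X0 ⇒ p and X0 ⇒ p and X1 ⇒ p and X2 ⇒ p and p

Two distinct leftmost derivations for the same string.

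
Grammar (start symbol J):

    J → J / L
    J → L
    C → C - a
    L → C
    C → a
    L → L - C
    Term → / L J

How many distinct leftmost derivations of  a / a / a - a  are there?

2

Parse trees for a / a / a - a:
  [J [J [J [L [C a]]] / [L [C a]]] / [L [C [C a] - a]]]
  [J [J [J [L [C a]]] / [L [C a]]] / [L [L [C a]] - [C a]]]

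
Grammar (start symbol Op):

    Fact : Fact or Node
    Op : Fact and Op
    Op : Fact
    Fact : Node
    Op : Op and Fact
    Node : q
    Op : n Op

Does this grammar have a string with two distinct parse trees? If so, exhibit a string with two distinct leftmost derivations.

Witness: q and q

Derivation 1: Op ⇒ Fact and Op ⇒ Node and Op ⇒ q and Op ⇒ q and Fact ⇒ q and Node ⇒ q and q
Derivation 2: Op ⇒ Op and Fact ⇒ Fact and Fact ⇒ Node and Fact ⇒ q and Fact ⇒ q and Node ⇒ q and q

Two distinct leftmost derivations for the same string.

Ambiguous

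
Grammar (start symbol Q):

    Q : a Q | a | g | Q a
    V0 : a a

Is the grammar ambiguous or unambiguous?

Ambiguous

Witness: a a

Derivation 1: Q ⇒ a Q ⇒ a a
Derivation 2: Q ⇒ Q a ⇒ a a

Two distinct leftmost derivations for the same string.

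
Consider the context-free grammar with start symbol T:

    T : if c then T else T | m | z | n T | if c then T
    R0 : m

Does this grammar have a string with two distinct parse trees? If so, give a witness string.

Witness: if c then if c then m else m

Derivation 1: T ⇒ if c then T else T ⇒ if c then if c then T else T ⇒ if c then if c then m else T ⇒ if c then if c then m else m
Derivation 2: T ⇒ if c then T ⇒ if c then if c then T else T ⇒ if c then if c then m else T ⇒ if c then if c then m else m

Two distinct leftmost derivations for the same string.

Ambiguous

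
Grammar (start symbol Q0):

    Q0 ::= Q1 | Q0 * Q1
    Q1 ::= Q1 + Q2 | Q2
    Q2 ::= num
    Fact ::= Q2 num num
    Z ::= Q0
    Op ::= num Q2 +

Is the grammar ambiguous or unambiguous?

Unambiguous

(Fact, Z, Op are unreachable from Q0, so their rules don't affect L(Q0).) The grammar is stratified — Q0 handles '*' (left-recursive), Q1 handles '+', Q2 atoms. Each operator has a fixed associativity and precedence level, so every string has one parse.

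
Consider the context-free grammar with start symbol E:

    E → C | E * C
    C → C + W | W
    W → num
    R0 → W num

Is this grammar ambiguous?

Unambiguous

Only E, C, W are reachable from E; ignoring the rest: The grammar is stratified — E handles '*' (left-recursive), C handles '+', W atoms. Each operator has a fixed associativity and precedence level, so every string has one parse.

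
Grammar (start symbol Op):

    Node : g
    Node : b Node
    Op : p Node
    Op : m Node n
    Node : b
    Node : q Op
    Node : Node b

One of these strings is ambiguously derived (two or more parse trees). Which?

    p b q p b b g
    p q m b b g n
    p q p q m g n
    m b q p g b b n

p b q p b b g: 1 tree
p q m b b g n: 1 tree
p q p q m g n: 1 tree
m b q p g b b n: 6 trees

m b q p g b b n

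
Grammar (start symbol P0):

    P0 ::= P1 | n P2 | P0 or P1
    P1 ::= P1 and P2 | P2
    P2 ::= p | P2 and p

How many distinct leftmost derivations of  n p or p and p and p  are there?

Parse trees for n p or p and p and p:
  [P0 [P0 n [P2 p]] or [P1 [P1 [P2 p]] and [P2 [P2 p] and p]]]
  [P0 [P0 n [P2 p]] or [P1 [P1 [P1 [P2 p]] and [P2 p]] and [P2 p]]]
  [P0 [P0 n [P2 p]] or [P1 [P1 [P2 [P2 p] and p]] and [P2 p]]]
  [P0 [P0 n [P2 p]] or [P1 [P2 [P2 [P2 p] and p] and p]]]

4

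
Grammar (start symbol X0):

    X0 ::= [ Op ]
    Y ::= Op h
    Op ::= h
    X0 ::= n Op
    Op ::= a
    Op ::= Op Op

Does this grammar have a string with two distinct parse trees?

Witness: n a a a

Derivation 1: X0 ⇒ n Op ⇒ n Op Op ⇒ n a Op ⇒ n a Op Op ⇒ n a a Op ⇒ n a a a
Derivation 2: X0 ⇒ n Op ⇒ n Op Op ⇒ n Op Op Op ⇒ n a Op Op ⇒ n a a Op ⇒ n a a a

Two distinct leftmost derivations for the same string.

Ambiguous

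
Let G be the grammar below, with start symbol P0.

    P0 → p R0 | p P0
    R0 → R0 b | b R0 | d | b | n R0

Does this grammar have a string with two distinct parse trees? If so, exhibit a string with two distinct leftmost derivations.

Ambiguous

Witness: p b b

Derivation 1: P0 ⇒ p R0 ⇒ p R0 b ⇒ p b b
Derivation 2: P0 ⇒ p R0 ⇒ p b R0 ⇒ p b b

Two distinct leftmost derivations for the same string.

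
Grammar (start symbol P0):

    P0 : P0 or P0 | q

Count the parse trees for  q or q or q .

Parse trees for q or q or q:
  [P0 [P0 q] or [P0 [P0 q] or [P0 q]]]
  [P0 [P0 [P0 q] or [P0 q]] or [P0 q]]

2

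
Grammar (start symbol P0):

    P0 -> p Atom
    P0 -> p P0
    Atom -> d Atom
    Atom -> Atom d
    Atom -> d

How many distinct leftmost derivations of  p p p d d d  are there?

4

Parse trees for p p p d d d:
  [P0 p [P0 p [P0 p [Atom d [Atom d [Atom d]]]]]]
  [P0 p [P0 p [P0 p [Atom d [Atom [Atom d] d]]]]]
  [P0 p [P0 p [P0 p [Atom [Atom d [Atom d]] d]]]]
  [P0 p [P0 p [P0 p [Atom [Atom [Atom d] d] d]]]]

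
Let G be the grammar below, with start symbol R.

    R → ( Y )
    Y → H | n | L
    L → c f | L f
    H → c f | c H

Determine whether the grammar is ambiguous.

Ambiguous

Witness: ( c f )

Derivation 1: R ⇒ ( Y ) ⇒ ( H ) ⇒ ( c f )
Derivation 2: R ⇒ ( Y ) ⇒ ( L ) ⇒ ( c f )

Two distinct leftmost derivations for the same string.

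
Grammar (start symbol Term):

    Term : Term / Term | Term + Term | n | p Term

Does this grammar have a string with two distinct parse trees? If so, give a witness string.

Witness: p n + n

Derivation 1: Term ⇒ Term + Term ⇒ p Term + Term ⇒ p n + Term ⇒ p n + n
Derivation 2: Term ⇒ p Term ⇒ p Term + Term ⇒ p n + Term ⇒ p n + n

Two distinct leftmost derivations for the same string.

Ambiguous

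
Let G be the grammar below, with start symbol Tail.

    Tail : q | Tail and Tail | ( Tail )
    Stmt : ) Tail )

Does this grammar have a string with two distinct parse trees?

Ambiguous

Witness: q and q and q

Derivation 1: Tail ⇒ Tail and Tail ⇒ q and Tail ⇒ q and Tail and Tail ⇒ q and q and Tail ⇒ q and q and q
Derivation 2: Tail ⇒ Tail and Tail ⇒ Tail and Tail and Tail ⇒ q and Tail and Tail ⇒ q and q and Tail ⇒ q and q and q

Two distinct leftmost derivations for the same string.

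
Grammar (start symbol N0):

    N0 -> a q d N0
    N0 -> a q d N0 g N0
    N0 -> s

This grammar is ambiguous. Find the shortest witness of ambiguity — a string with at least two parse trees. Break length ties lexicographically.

length 1: no string has ≥2 trees
length 4: no string has ≥2 trees
length 6: no string has ≥2 trees
length 7: no string has ≥2 trees
length 9: a q d a q d s g s has 2 parse trees

Two derivations of a q d a q d s g s:
  N0 ⇒ a q d N0 ⇒ a q d a q d N0 g N0 ⇒ a q d a q d s g N0 ⇒ a q d a q d s g s
  N0 ⇒ a q d N0 g N0 ⇒ a q d a q d N0 g N0 ⇒ a q d a q d s g N0 ⇒ a q d a q d s g s

a q d a q d s g s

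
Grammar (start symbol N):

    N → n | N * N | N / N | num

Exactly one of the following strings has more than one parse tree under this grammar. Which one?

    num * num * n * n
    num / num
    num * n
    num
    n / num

num * num * n * n

num * num * n * n: 5 trees
num / num: 1 tree
num * n: 1 tree
num: 1 tree
n / num: 1 tree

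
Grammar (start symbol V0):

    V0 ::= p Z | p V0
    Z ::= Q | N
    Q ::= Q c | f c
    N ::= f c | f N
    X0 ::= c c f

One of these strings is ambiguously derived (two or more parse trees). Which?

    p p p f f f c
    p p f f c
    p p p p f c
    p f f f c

p p p p f c

p p p f f f c: 1 tree
p p f f c: 1 tree
p p p p f c: 2 trees
p f f f c: 1 tree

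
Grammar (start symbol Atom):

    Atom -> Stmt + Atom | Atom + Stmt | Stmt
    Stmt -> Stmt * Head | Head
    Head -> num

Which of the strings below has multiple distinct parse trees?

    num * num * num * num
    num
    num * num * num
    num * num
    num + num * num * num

num * num * num * num: 1 tree
num: 1 tree
num * num * num: 1 tree
num * num: 1 tree
num + num * num * num: 2 trees

num + num * num * num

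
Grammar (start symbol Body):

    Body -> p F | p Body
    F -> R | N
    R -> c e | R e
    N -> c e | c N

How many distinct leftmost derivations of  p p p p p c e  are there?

2

Parse trees for p p p p p c e:
  [Body p [Body p [Body p [Body p [Body p [F [R c e]]]]]]]
  [Body p [Body p [Body p [Body p [Body p [F [N c e]]]]]]]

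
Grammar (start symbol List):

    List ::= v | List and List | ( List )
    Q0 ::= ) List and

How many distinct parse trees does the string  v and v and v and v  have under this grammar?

Parse trees for v and v and v and v:
  [List [List v] and [List [List v] and [List [List v] and [List v]]]]
  [List [List v] and [List [List [List v] and [List v]] and [List v]]]
  [List [List [List v] and [List v]] and [List [List v] and [List v]]]
  [List [List [List v] and [List [List v] and [List v]]] and [List v]]
  [List [List [List [List v] and [List v]] and [List v]] and [List v]]

5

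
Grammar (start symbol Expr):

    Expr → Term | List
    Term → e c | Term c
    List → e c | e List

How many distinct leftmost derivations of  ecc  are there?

1

Parse trees for ecc:
  [Expr [Term [Term e c] c]]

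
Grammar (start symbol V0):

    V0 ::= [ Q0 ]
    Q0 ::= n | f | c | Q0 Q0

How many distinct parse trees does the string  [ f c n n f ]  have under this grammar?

Parse trees for [ f c n n f ] (showing first 6 of 14):
  [V0 [ [Q0 [Q0 f] [Q0 [Q0 c] [Q0 [Q0 n] [Q0 [Q0 n] [Q0 f]]]]] ]]
  [V0 [ [Q0 [Q0 f] [Q0 [Q0 c] [Q0 [Q0 [Q0 n] [Q0 n]] [Q0 f]]]] ]]
  [V0 [ [Q0 [Q0 f] [Q0 [Q0 [Q0 c] [Q0 n]] [Q0 [Q0 n] [Q0 f]]]] ]]
  [V0 [ [Q0 [Q0 f] [Q0 [Q0 [Q0 c] [Q0 [Q0 n] [Q0 n]]] [Q0 f]]] ]]
  [V0 [ [Q0 [Q0 f] [Q0 [Q0 [Q0 [Q0 c] [Q0 n]] [Q0 n]] [Q0 f]]] ]]
  [V0 [ [Q0 [Q0 [Q0 f] [Q0 c]] [Q0 [Q0 n] [Q0 [Q0 n] [Q0 f]]]] ]]

14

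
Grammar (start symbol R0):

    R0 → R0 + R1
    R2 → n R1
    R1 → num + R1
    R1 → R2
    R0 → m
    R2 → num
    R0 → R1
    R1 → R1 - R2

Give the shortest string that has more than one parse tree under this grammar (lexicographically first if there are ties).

length 1: no string has ≥2 trees
length 2: no string has ≥2 trees
length 3: num + num has 2 parse trees

Two derivations of num + num:
  R0 ⇒ R0 + R1 ⇒ R1 + R1 ⇒ R2 + R1 ⇒ num + R1 ⇒ num + R2 ⇒ num + num
  R0 ⇒ R1 ⇒ num + R1 ⇒ num + R2 ⇒ num + num

num + num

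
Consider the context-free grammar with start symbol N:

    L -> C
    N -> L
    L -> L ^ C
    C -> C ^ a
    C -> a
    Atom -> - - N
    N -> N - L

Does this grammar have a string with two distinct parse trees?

Witness: a ^ a

Derivation 1: N ⇒ L ⇒ C ⇒ C ^ a ⇒ a ^ a
Derivation 2: N ⇒ L ⇒ L ^ C ⇒ C ^ C ⇒ a ^ C ⇒ a ^ a

Two distinct leftmost derivations for the same string.

Ambiguous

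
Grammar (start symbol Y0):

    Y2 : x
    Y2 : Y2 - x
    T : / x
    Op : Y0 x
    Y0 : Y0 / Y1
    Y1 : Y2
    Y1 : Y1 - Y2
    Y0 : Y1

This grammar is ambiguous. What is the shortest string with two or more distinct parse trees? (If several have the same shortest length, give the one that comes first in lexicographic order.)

length 1: no string has ≥2 trees
length 3: x - x has 2 parse trees

Two derivations of x - x:
  Y0 ⇒ Y1 ⇒ Y2 ⇒ Y2 - x ⇒ x - x
  Y0 ⇒ Y1 ⇒ Y1 - Y2 ⇒ Y2 - Y2 ⇒ x - Y2 ⇒ x - x

x - x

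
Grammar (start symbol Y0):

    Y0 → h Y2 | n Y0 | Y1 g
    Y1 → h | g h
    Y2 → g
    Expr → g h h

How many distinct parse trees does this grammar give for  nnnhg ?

2

Parse trees for nnnhg:
  [Y0 n [Y0 n [Y0 n [Y0 h [Y2 g]]]]]
  [Y0 n [Y0 n [Y0 n [Y0 [Y1 h] g]]]]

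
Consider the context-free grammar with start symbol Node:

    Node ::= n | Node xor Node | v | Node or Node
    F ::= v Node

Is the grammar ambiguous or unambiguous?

Witness: n or n or n

Derivation 1: Node ⇒ Node or Node ⇒ n or Node ⇒ n or Node or Node ⇒ n or n or Node ⇒ n or n or n
Derivation 2: Node ⇒ Node or Node ⇒ Node or Node or Node ⇒ n or Node or Node ⇒ n or n or Node ⇒ n or n or n

Two distinct leftmost derivations for the same string.

Ambiguous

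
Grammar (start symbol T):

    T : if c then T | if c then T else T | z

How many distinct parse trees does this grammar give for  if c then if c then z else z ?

Parse trees for if c then if c then z else z:
  [T if c then [T if c then [T z] else [T z]]]
  [T if c then [T if c then [T z]] else [T z]]

2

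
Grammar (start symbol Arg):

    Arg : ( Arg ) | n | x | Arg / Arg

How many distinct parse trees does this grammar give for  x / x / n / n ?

5

Parse trees for x / x / n / n:
  [Arg [Arg x] / [Arg [Arg x] / [Arg [Arg n] / [Arg n]]]]
  [Arg [Arg x] / [Arg [Arg [Arg x] / [Arg n]] / [Arg n]]]
  [Arg [Arg [Arg x] / [Arg x]] / [Arg [Arg n] / [Arg n]]]
  [Arg [Arg [Arg x] / [Arg [Arg x] / [Arg n]]] / [Arg n]]
  [Arg [Arg [Arg [Arg x] / [Arg x]] / [Arg n]] / [Arg n]]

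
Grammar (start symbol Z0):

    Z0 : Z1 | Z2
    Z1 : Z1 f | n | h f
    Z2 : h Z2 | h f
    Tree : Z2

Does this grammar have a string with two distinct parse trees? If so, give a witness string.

Ambiguous

Witness: h f

Derivation 1: Z0 ⇒ Z1 ⇒ h f
Derivation 2: Z0 ⇒ Z2 ⇒ h f

Two distinct leftmost derivations for the same string.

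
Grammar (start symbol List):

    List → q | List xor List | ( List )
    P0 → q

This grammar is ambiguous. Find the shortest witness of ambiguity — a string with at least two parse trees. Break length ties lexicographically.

length 1: no string has ≥2 trees
length 3: no string has ≥2 trees
length 5: q xor q xor q has 2 parse trees

Two derivations of q xor q xor q:
  List ⇒ List xor List ⇒ q xor List ⇒ q xor List xor List ⇒ q xor q xor List ⇒ q xor q xor q
  List ⇒ List xor List ⇒ List xor List xor List ⇒ q xor List xor List ⇒ q xor q xor List ⇒ q xor q xor q

q xor q xor q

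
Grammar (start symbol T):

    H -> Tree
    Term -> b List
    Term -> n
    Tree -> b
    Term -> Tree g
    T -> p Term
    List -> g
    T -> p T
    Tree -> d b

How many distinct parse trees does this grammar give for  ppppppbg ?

2

Parse trees for ppppppbg:
  [T p [T p [T p [T p [T p [T p [Term b [List g]]]]]]]]
  [T p [T p [T p [T p [T p [T p [Term [Tree b] g]]]]]]]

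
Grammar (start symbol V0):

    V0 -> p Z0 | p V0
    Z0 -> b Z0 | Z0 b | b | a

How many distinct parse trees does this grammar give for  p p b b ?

Parse trees for p p b b:
  [V0 p [V0 p [Z0 b [Z0 b]]]]
  [V0 p [V0 p [Z0 [Z0 b] b]]]

2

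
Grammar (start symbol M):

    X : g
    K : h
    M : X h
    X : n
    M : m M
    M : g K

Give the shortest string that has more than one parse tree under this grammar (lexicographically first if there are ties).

length 2: g h has 2 parse trees

Two derivations of g h:
  M ⇒ X h ⇒ g h
  M ⇒ g K ⇒ g h

g h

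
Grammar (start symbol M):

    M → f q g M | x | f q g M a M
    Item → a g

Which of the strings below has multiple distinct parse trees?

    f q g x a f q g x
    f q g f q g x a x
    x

f q g x a f q g x: 1 tree
f q g f q g x a x: 2 trees
x: 1 tree

f q g f q g x a x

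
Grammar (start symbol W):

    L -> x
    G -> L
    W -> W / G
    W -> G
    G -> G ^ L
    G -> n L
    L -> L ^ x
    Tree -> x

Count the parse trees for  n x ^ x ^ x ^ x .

8

Parse trees for n x ^ x ^ x ^ x:
  [W [G [G n [L x]] ^ [L [L [L x] ^ x] ^ x]]]
  [W [G [G [G n [L x]] ^ [L x]] ^ [L [L x] ^ x]]]
  [W [G [G n [L [L x] ^ x]] ^ [L [L x] ^ x]]]
  [W [G [G [G n [L x]] ^ [L [L x] ^ x]] ^ [L x]]]
  [W [G [G [G [G n [L x]] ^ [L x]] ^ [L x]] ^ [L x]]]
  [W [G [G [G n [L [L x] ^ x]] ^ [L x]] ^ [L x]]]
  [W [G [G n [L [L [L x] ^ x] ^ x]] ^ [L x]]]
  [W [G n [L [L [L [L x] ^ x] ^ x] ^ x]]]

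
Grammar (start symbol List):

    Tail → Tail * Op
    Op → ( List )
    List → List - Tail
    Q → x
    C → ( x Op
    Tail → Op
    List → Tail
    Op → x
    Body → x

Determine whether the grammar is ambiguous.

(Q, Body, C are unreachable from List, so their rules don't affect L(List).) The grammar is stratified — List handles '-' (left-recursive), Tail handles '*', Op atoms. Each operator has a fixed associativity and precedence level, so every string has one parse.

Unambiguous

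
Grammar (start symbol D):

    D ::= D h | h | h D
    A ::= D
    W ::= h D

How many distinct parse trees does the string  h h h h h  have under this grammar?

Parse trees for h h h h h (showing first 6 of 16):
  [D [D [D [D [D h] h] h] h] h]
  [D [D [D [D h [D h]] h] h] h]
  [D [D [D h [D [D h] h]] h] h]
  [D [D [D h [D h [D h]]] h] h]
  [D [D h [D [D [D h] h] h]] h]
  [D [D h [D [D h [D h]] h]] h]

16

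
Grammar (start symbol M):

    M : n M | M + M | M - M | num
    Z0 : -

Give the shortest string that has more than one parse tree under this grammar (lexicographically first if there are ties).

length 1: no string has ≥2 trees
length 2: no string has ≥2 trees
length 3: no string has ≥2 trees
length 4: n num + num has 2 parse trees

Two derivations of n num + num:
  M ⇒ n M ⇒ n M + M ⇒ n num + M ⇒ n num + num
  M ⇒ M + M ⇒ n M + M ⇒ n num + M ⇒ n num + num

n num + num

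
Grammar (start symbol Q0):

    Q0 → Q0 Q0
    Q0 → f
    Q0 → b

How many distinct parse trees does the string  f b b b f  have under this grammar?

14

Parse trees for f b b b f (showing first 6 of 14):
  [Q0 [Q0 f] [Q0 [Q0 b] [Q0 [Q0 b] [Q0 [Q0 b] [Q0 f]]]]]
  [Q0 [Q0 f] [Q0 [Q0 b] [Q0 [Q0 [Q0 b] [Q0 b]] [Q0 f]]]]
  [Q0 [Q0 f] [Q0 [Q0 [Q0 b] [Q0 b]] [Q0 [Q0 b] [Q0 f]]]]
  [Q0 [Q0 f] [Q0 [Q0 [Q0 b] [Q0 [Q0 b] [Q0 b]]] [Q0 f]]]
  [Q0 [Q0 f] [Q0 [Q0 [Q0 [Q0 b] [Q0 b]] [Q0 b]] [Q0 f]]]
  [Q0 [Q0 [Q0 f] [Q0 b]] [Q0 [Q0 b] [Q0 [Q0 b] [Q0 f]]]]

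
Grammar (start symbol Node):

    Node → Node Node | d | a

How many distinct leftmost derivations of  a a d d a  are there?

14

Parse trees for a a d d a (showing first 6 of 14):
  [Node [Node a] [Node [Node a] [Node [Node d] [Node [Node d] [Node a]]]]]
  [Node [Node a] [Node [Node a] [Node [Node [Node d] [Node d]] [Node a]]]]
  [Node [Node a] [Node [Node [Node a] [Node d]] [Node [Node d] [Node a]]]]
  [Node [Node a] [Node [Node [Node a] [Node [Node d] [Node d]]] [Node a]]]
  [Node [Node a] [Node [Node [Node [Node a] [Node d]] [Node d]] [Node a]]]
  [Node [Node [Node a] [Node a]] [Node [Node d] [Node [Node d] [Node a]]]]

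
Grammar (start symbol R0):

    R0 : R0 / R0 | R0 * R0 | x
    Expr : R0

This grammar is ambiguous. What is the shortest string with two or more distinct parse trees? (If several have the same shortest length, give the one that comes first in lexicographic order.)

length 1: no string has ≥2 trees
length 3: no string has ≥2 trees
length 5: x * x * x has 2 parse trees

Two derivations of x * x * x:
  R0 ⇒ R0 * R0 ⇒ R0 * R0 * R0 ⇒ x * R0 * R0 ⇒ x * x * R0 ⇒ x * x * x
  R0 ⇒ R0 * R0 ⇒ x * R0 ⇒ x * R0 * R0 ⇒ x * x * R0 ⇒ x * x * x

x * x * x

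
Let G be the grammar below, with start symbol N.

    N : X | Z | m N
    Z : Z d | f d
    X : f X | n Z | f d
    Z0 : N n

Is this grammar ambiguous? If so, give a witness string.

Ambiguous

Witness: f d

Derivation 1: N ⇒ X ⇒ f d
Derivation 2: N ⇒ Z ⇒ f d

Two distinct leftmost derivations for the same string.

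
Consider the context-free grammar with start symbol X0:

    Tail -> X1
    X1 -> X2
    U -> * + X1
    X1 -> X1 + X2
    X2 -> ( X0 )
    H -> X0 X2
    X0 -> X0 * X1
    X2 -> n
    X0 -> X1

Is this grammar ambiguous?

Unambiguous

Only X0, X1, X2 are reachable from X0; ignoring the rest: X0 → X0 * X1 | X1  ;  X1 → X1 + X2 | X2  — a left-associative chain with X2 at the bottom. Each string factors uniquely by precedence.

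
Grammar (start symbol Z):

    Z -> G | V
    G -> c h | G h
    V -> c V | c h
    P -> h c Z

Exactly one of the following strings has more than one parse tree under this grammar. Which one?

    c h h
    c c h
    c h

c h

c h h: 1 tree
c c h: 1 tree
c h: 2 trees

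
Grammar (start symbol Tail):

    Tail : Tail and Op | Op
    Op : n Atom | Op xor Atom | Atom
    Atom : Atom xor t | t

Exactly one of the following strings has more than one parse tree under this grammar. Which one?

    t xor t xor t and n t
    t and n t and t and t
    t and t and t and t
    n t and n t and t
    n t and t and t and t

t xor t xor t and n t

t xor t xor t and n t: 4 trees
t and n t and t and t: 1 tree
t and t and t and t: 1 tree
n t and n t and t: 1 tree
n t and t and t and t: 1 tree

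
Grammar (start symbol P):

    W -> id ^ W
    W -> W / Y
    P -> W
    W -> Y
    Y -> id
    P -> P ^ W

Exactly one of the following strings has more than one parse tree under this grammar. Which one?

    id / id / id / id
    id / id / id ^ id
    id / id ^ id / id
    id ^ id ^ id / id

id / id / id / id: 1 tree
id / id / id ^ id: 1 tree
id / id ^ id / id: 1 tree
id ^ id ^ id / id: 7 trees

id ^ id ^ id / id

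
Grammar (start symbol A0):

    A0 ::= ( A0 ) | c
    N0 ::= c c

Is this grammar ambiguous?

Only A0 is reachable from A0; ignoring the rest: Each string is a nest of matched brackets around a single atom. An opening bracket forces the recursive rule; an atom forces the base rule.

Unambiguous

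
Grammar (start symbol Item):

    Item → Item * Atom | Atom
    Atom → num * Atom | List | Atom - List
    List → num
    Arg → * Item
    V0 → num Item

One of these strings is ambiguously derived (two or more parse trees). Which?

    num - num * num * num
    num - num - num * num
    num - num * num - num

num - num * num * num: 2 trees
num - num - num * num: 1 tree
num - num * num - num: 1 tree

num - num * num * num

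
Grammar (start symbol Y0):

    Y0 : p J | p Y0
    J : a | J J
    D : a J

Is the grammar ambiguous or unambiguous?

Witness: p a a a

Derivation 1: Y0 ⇒ p J ⇒ p J J ⇒ p a J ⇒ p a J J ⇒ p a a J ⇒ p a a a
Derivation 2: Y0 ⇒ p J ⇒ p J J ⇒ p J J J ⇒ p a J J ⇒ p a a J ⇒ p a a a

Two distinct leftmost derivations for the same string.

Ambiguous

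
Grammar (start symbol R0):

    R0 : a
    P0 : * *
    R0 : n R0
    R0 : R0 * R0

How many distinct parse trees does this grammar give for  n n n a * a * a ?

Parse trees for n n n a * a * a (showing first 6 of 14):
  [R0 n [R0 n [R0 n [R0 [R0 a] * [R0 [R0 a] * [R0 a]]]]]]
  [R0 n [R0 n [R0 n [R0 [R0 [R0 a] * [R0 a]] * [R0 a]]]]]
  [R0 n [R0 n [R0 [R0 n [R0 a]] * [R0 [R0 a] * [R0 a]]]]]
  [R0 n [R0 n [R0 [R0 n [R0 [R0 a] * [R0 a]]] * [R0 a]]]]
  [R0 n [R0 n [R0 [R0 [R0 n [R0 a]] * [R0 a]] * [R0 a]]]]
  [R0 n [R0 [R0 n [R0 n [R0 a]]] * [R0 [R0 a] * [R0 a]]]]

14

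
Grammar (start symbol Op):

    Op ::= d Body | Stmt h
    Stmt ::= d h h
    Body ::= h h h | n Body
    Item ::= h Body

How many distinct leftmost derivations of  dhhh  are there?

2

Parse trees for dhhh:
  [Op d [Body h h h]]
  [Op [Stmt d h h] h]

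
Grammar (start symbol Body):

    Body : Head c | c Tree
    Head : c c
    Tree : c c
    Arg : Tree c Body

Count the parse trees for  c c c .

2

Parse trees for c c c:
  [Body [Head c c] c]
  [Body c [Tree c c]]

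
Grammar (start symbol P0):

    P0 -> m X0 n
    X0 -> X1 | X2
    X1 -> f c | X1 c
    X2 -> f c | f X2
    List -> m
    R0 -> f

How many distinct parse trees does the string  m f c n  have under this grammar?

2

Parse trees for m f c n:
  [P0 m [X0 [X1 f c]] n]
  [P0 m [X0 [X2 f c]] n]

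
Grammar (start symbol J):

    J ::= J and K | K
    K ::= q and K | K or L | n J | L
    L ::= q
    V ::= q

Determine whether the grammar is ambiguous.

Witness: q and q

Derivation 1: J ⇒ J and K ⇒ K and K ⇒ L and K ⇒ q and K ⇒ q and L ⇒ q and q
Derivation 2: J ⇒ K ⇒ q and K ⇒ q and L ⇒ q and q

Two distinct leftmost derivations for the same string.

Ambiguous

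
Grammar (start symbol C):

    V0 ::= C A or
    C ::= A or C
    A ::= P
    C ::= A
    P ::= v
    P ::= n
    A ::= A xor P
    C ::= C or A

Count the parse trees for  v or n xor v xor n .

2

Parse trees for v or n xor v xor n:
  [C [A [P v]] or [C [A [A [A [P n]] xor [P v]] xor [P n]]]]
  [C [C [A [P v]]] or [A [A [A [P n]] xor [P v]] xor [P n]]]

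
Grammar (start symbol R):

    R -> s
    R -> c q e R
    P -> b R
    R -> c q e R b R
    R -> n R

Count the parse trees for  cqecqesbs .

2

Parse trees for cqecqesbs:
  [R c q e [R c q e [R s] b [R s]]]
  [R c q e [R c q e [R s]] b [R s]]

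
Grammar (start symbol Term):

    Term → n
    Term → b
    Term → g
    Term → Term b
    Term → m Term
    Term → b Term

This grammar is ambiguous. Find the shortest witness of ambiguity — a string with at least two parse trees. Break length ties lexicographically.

length 1: no string has ≥2 trees
length 2: b b has 2 parse trees

Two derivations of b b:
  Term ⇒ Term b ⇒ b b
  Term ⇒ b Term ⇒ b b

b b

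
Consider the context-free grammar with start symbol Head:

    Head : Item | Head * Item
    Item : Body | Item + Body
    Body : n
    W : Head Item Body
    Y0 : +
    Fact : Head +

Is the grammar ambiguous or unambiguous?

Unambiguous

Only Head, Item, Body are reachable from Head; ignoring the rest: Head → Head * Item | Item  ;  Item → Item + Body | Body  — a left-associative chain with Body at the bottom. Each string factors uniquely by precedence.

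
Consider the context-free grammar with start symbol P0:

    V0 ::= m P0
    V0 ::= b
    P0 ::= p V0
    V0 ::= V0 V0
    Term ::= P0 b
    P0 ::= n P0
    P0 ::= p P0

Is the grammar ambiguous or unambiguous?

Ambiguous

Witness: p b b b

Derivation 1: P0 ⇒ p V0 ⇒ p V0 V0 ⇒ p b V0 ⇒ p b V0 V0 ⇒ p b b V0 ⇒ p b b b
Derivation 2: P0 ⇒ p V0 ⇒ p V0 V0 ⇒ p V0 V0 V0 ⇒ p b V0 V0 ⇒ p b b V0 ⇒ p b b b

Two distinct leftmost derivations for the same string.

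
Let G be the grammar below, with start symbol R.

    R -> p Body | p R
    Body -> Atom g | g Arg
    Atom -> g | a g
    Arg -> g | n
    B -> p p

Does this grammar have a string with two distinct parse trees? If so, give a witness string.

Ambiguous

Witness: p g g

Derivation 1: R ⇒ p Body ⇒ p Atom g ⇒ p g g
Derivation 2: R ⇒ p Body ⇒ p g Arg ⇒ p g g

Two distinct leftmost derivations for the same string.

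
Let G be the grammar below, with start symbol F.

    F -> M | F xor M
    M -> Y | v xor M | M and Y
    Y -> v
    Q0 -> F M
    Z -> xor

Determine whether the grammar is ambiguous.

Ambiguous

Witness: v xor v

Derivation 1: F ⇒ M ⇒ v xor M ⇒ v xor Y ⇒ v xor v
Derivation 2: F ⇒ F xor M ⇒ M xor M ⇒ Y xor M ⇒ v xor M ⇒ v xor Y ⇒ v xor v

Two distinct leftmost derivations for the same string.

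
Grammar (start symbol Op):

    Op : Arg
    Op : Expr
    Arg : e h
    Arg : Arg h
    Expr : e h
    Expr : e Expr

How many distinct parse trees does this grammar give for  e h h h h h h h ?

1

Parse trees for e h h h h h h h:
  [Op [Arg [Arg [Arg [Arg [Arg [Arg [Arg e h] h] h] h] h] h] h]]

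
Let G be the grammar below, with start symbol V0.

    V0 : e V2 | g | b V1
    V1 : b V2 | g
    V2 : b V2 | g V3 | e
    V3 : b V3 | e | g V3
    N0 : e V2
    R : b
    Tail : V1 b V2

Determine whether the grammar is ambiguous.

Unambiguous

(N0, R, Tail are unreachable from V0, so their rules don't affect L(V0).) Each reachable nonterminal has at most one production per leading terminal, and all productions are right-linear; the derivation is determined token-by-token.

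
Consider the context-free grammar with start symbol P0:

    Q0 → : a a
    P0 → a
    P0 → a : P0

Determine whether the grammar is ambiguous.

Unambiguous

Only P0 is reachable from P0; ignoring the rest: Right-recursive list with a separator: after each atom, whether the separator follows determines the rule. One parse per string.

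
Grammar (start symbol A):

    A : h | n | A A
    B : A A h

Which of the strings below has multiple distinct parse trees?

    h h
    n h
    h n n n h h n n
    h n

h h: 1 tree
n h: 1 tree
h n n n h h n n: 429 trees
h n: 1 tree

h n n n h h n n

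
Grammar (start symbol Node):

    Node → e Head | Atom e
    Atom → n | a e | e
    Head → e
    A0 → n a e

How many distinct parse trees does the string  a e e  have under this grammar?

Parse trees for a e e:
  [Node [Atom a e] e]

1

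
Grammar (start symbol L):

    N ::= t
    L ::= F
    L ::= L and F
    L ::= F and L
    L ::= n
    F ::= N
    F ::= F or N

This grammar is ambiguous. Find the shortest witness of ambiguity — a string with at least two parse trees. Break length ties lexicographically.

t and t

length 1: no string has ≥2 trees
length 3: t and t has 2 parse trees

Two derivations of t and t:
  L ⇒ L and F ⇒ F and F ⇒ N and F ⇒ t and F ⇒ t and N ⇒ t and t
  L ⇒ F and L ⇒ N and L ⇒ t and L ⇒ t and F ⇒ t and N ⇒ t and t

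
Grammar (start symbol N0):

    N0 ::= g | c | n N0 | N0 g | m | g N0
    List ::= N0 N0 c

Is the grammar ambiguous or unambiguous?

Witness: g g

Derivation 1: N0 ⇒ N0 g ⇒ g g
Derivation 2: N0 ⇒ g N0 ⇒ g g

Two distinct leftmost derivations for the same string.

Ambiguous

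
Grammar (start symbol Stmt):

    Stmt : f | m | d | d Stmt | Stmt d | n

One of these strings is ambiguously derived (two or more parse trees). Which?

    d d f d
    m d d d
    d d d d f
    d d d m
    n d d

d d f d

d d f d: 3 trees
m d d d: 1 tree
d d d d f: 1 tree
d d d m: 1 tree
n d d: 1 tree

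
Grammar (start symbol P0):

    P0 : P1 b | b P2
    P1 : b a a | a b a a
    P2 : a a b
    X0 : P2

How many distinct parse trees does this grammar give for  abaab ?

1

Parse trees for abaab:
  [P0 [P1 a b a a] b]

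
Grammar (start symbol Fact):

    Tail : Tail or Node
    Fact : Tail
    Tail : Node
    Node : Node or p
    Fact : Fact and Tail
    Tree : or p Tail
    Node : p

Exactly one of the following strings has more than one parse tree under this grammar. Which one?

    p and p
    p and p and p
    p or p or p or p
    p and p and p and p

p or p or p or p

p and p: 1 tree
p and p and p: 1 tree
p or p or p or p: 8 trees
p and p and p and p: 1 tree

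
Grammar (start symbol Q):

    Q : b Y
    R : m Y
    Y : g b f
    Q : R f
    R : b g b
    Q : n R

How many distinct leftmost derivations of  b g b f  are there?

Parse trees for b g b f:
  [Q b [Y g b f]]
  [Q [R b g b] f]

2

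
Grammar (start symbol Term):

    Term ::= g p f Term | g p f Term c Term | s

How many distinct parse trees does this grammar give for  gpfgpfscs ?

Parse trees for gpfgpfscs:
  [Term g p f [Term g p f [Term s] c [Term s]]]
  [Term g p f [Term g p f [Term s]] c [Term s]]

2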